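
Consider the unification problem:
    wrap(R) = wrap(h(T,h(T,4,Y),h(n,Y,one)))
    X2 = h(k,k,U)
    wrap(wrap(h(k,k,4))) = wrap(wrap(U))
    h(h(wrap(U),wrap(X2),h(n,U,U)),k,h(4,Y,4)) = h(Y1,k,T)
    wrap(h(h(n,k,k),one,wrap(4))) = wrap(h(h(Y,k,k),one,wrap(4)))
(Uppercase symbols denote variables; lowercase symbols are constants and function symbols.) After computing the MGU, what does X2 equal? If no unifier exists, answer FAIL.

h(k,k,h(k,k,4))

Decompose wrap/1: R = h(T,h(T,4,Y),h(n,Y,one)).
Bind R := h(T,h(T,4,Y),h(n,Y,one)); no other remaining equation mentions R.
Bind X2 := h(k,k,U); substituting into the one remaining equation that mentions X2 gives: h(h(wrap(U),wrap(h(k,k,U)),h(n,U,U)),k,h(4,Y,4)) = h(Y1,k,T).
Decompose wrap/1: wrap(h(k,k,4)) = wrap(U).
Decompose wrap/1: h(k,k,4) = U.
Bind U := h(k,k,4); substituting into the one remaining equation that mentions U gives: h(h(wrap(h(k,k,4)),wrap(h(k,k,h(k,k,4))),h(n,h(k,k,4),h(k,k,4))),k,h(4,Y,4)) = h(Y1,k,T). Substituting into the earlier binding gives X2 := h(k,k,h(k,k,4)).
Decompose h/3: h(wrap(h(k,k,4)),wrap(h(k,k,h(k,k,4))),h(n,h(k,k,4),h(k,k,4))) = Y1,  k = k,  h(4,Y,4) = T.
Bind Y1 := h(wrap(h(k,k,4)),wrap(h(k,k,h(k,k,4))),h(n,h(k,k,4),h(k,k,4))); no other remaining equation mentions Y1.
Delete trivial equation k = k.
Bind T := h(4,Y,4); no other remaining equation mentions T. Substituting into the earlier binding gives R := h(h(4,Y,4),h(h(4,Y,4),4,Y),h(n,Y,one)).
Decompose wrap/1: h(h(n,k,k),one,wrap(4)) = h(h(Y,k,k),one,wrap(4)).
Decompose h/3: h(n,k,k) = h(Y,k,k),  one = one,  wrap(4) = wrap(4).
Decompose h/3: n = Y,  k = k,  k = k.
Bind Y := n; no other remaining equation mentions Y. Substituting into the earlier bindings gives R := h(h(4,n,4),h(h(4,n,4),4,n),h(n,n,one)), T := h(4,n,4).
Delete trivial equation k = k.
Delete trivial equation k = k.
Delete trivial equation one = one.
Delete trivial equation wrap(4) = wrap(4).
MGU = { R ↦ h(h(4,n,4),h(h(4,n,4),4,n),h(n,n,one)), X2 ↦ h(k,k,h(k,k,4)), U ↦ h(k,k,4), Y1 ↦ h(wrap(h(k,k,4)),wrap(h(k,k,h(k,k,4))),h(n,h(k,k,4),h(k,k,4))), T ↦ h(4,n,4), Y ↦ n }, so X2 ↦ h(k,k,h(k,k,4)).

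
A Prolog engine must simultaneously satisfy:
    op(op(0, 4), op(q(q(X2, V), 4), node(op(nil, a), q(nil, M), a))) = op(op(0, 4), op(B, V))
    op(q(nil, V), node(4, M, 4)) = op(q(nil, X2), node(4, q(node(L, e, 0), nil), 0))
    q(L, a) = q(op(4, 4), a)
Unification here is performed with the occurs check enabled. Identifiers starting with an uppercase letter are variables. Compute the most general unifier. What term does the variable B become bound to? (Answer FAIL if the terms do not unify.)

Decompose op/2: op(0, 4) = op(0, 4),  op(q(q(X2, V), 4), node(op(nil, a), q(nil, M), a)) = op(B, V).
Delete trivial equation op(0, 4) = op(0, 4).
Decompose op/2: q(q(X2, V), 4) = B,  node(op(nil, a), q(nil, M), a) = V.
Bind B := q(q(X2, V), 4); no other remaining equation mentions B.
Bind V := node(op(nil, a), q(nil, M), a); substituting into the one remaining equation that mentions V gives: op(q(nil, node(op(nil, a), q(nil, M), a)), node(4, M, 4)) = op(q(nil, X2), node(4, q(node(L, e, 0), nil), 0)). Substituting into the earlier binding gives B := q(q(X2, node(op(nil, a), q(nil, M), a)), 4).
Decompose op/2: q(nil, node(op(nil, a), q(nil, M), a)) = q(nil, X2),  node(4, M, 4) = node(4, q(node(L, e, 0), nil), 0).
Decompose q/2: nil = nil,  node(op(nil, a), q(nil, M), a) = X2.
Delete trivial equation nil = nil.
Bind X2 := node(op(nil, a), q(nil, M), a); no other remaining equation mentions X2. Substituting into the earlier binding gives B := q(q(node(op(nil, a), q(nil, M), a), node(op(nil, a), q(nil, M), a)), 4).
Decompose node/3: 4 = 4,  M = q(node(L, e, 0), nil),  4 = 0.
Delete trivial equation 4 = 4.
Bind M := q(node(L, e, 0), nil); no other remaining equation mentions M. Substituting into the earlier bindings gives B := q(q(node(op(nil, a), q(nil, q(node(L, e, 0), nil)), a), node(op(nil, a), q(nil, q(node(L, e, 0), nil)), a)), 4), V := node(op(nil, a), q(nil, q(node(L, e, 0), nil)), a), X2 := node(op(nil, a), q(nil, q(node(L, e, 0), nil)), a).
Clash: constants 4 and 0 differ; no unifier exists.

FAIL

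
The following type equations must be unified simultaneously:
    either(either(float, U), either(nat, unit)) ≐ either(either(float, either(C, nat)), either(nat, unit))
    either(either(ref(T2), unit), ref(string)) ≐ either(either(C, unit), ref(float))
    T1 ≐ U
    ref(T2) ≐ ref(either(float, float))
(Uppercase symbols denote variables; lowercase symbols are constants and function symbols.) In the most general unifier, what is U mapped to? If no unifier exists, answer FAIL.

FAIL

Decompose either/2: either(float, U) ≐ either(float, either(C, nat)),  either(nat, unit) ≐ either(nat, unit).
Decompose either/2: float ≐ float,  U ≐ either(C, nat).
Delete trivial equation float ≐ float.
Bind U := either(C, nat); substituting into the one remaining equation that mentions U gives: T1 ≐ either(C, nat).
Delete trivial equation either(nat, unit) ≐ either(nat, unit).
Decompose either/2: either(ref(T2), unit) ≐ either(C, unit),  ref(string) ≐ ref(float).
Decompose either/2: ref(T2) ≐ C,  unit ≐ unit.
Bind C := ref(T2); substituting into the one remaining equation that mentions C gives: T1 ≐ either(ref(T2), nat). Substituting into the earlier binding gives U := either(ref(T2), nat).
Delete trivial equation unit ≐ unit.
Decompose ref/1: string ≐ float.
Clash: constants string and float differ; no unifier exists.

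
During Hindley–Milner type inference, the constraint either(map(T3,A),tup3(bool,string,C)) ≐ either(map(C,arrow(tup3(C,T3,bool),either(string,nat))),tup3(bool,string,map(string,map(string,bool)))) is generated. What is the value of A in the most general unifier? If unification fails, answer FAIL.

Decompose either/2: map(T3,A) ≐ map(C,arrow(tup3(C,T3,bool),either(string,nat))),  tup3(bool,string,C) ≐ tup3(bool,string,map(string,map(string,bool))).
Decompose map/2: T3 ≐ C,  A ≐ arrow(tup3(C,T3,bool),either(string,nat)).
Bind T3 := C; substituting into the one remaining equation that mentions T3 gives: A ≐ arrow(tup3(C,C,bool),either(string,nat)).
Bind A := arrow(tup3(C,C,bool),either(string,nat)); no other remaining equation mentions A.
Decompose tup3/3: bool ≐ bool,  string ≐ string,  C ≐ map(string,map(string,bool)).
Delete trivial equation bool ≐ bool.
Delete trivial equation string ≐ string.
Bind C := map(string,map(string,bool)). Substituting into the earlier bindings gives T3 := map(string,map(string,bool)), A := arrow(tup3(map(string,map(string,bool)),map(string,map(string,bool)),bool),either(string,nat)).
MGU = { T3 -> map(string,map(string,bool)), A -> arrow(tup3(map(string,map(string,bool)),map(string,map(string,bool)),bool),either(string,nat)), C -> map(string,map(string,bool)) }, so A -> arrow(tup3(map(string,map(string,bool)),map(string,map(string,bool)),bool),either(string,nat)).

arrow(tup3(map(string,map(string,bool)),map(string,map(string,bool)),bool),either(string,nat))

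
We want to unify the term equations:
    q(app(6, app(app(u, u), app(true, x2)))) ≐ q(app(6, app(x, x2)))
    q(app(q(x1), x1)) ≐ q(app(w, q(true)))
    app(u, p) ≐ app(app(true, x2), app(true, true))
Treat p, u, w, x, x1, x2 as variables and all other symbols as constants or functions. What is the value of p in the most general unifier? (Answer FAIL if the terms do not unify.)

Decompose q/1: app(6, app(app(u, u), app(true, x2))) ≐ app(6, app(x, x2)).
Decompose app/2: 6 ≐ 6,  app(app(u, u), app(true, x2)) ≐ app(x, x2).
Delete trivial equation 6 ≐ 6.
Decompose app/2: app(u, u) ≐ x,  app(true, x2) ≐ x2.
Bind x := app(u, u); no other remaining equation mentions x.
Occurs check fails: x2 occurs in app(true, x2); the equation x2 ≐ app(true, x2) has no finite solution.

FAIL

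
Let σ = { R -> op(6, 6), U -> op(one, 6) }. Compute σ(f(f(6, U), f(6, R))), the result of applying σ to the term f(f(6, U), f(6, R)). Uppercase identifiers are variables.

Replace each occurrence of R with op(6, 6).
Replace each occurrence of U with op(one, 6).
Result: f(f(6, op(one, 6)), f(6, op(6, 6))).

f(f(6, op(one, 6)), f(6, op(6, 6)))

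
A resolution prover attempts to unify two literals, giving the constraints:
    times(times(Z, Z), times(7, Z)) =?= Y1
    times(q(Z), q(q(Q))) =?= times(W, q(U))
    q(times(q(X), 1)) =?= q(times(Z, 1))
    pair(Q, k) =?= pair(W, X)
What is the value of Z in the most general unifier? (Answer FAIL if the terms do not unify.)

q(k)

Bind Y1 := times(times(Z, Z), times(7, Z)); no other remaining equation mentions Y1.
Decompose times/2: q(Z) =?= W,  q(q(Q)) =?= q(U).
Bind W := q(Z); substituting into the one remaining equation that mentions W gives: pair(Q, k) =?= pair(q(Z), X).
Decompose q/1: q(Q) =?= U.
Bind U := q(Q); no other remaining equation mentions U.
Decompose q/1: times(q(X), 1) =?= times(Z, 1).
Decompose times/2: q(X) =?= Z,  1 =?= 1.
Bind Z := q(X); substituting into the one remaining equation that mentions Z gives: pair(Q, k) =?= pair(q(q(X)), X). Substituting into the earlier bindings gives Y1 := times(times(q(X), q(X)), times(7, q(X))), W := q(q(X)).
Delete trivial equation 1 =?= 1.
Decompose pair/2: Q =?= q(q(X)),  k =?= X.
Bind Q := q(q(X)); no other remaining equation mentions Q. Substituting into the earlier binding gives U := q(q(q(X))).
Bind X := k. Substituting into the earlier bindings gives Y1 := times(times(q(k), q(k)), times(7, q(k))), W := q(q(k)), U := q(q(q(k))), Z := q(k), Q := q(q(k)).
MGU = { Y1 ↦ times(times(q(k), q(k)), times(7, q(k))), W ↦ q(q(k)), U ↦ q(q(q(k))), Z ↦ q(k), Q ↦ q(q(k)), X ↦ k }, so Z ↦ q(k).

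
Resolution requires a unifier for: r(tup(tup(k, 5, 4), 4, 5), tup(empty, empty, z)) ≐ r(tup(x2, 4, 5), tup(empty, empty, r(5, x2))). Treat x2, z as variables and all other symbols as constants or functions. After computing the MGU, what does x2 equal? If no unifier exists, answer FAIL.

Decompose r/2: tup(tup(k, 5, 4), 4, 5) ≐ tup(x2, 4, 5),  tup(empty, empty, z) ≐ tup(empty, empty, r(5, x2)).
Decompose tup/3: tup(k, 5, 4) ≐ x2,  4 ≐ 4,  5 ≐ 5.
Bind x2 := tup(k, 5, 4); substituting into the one remaining equation that mentions x2 gives: tup(empty, empty, z) ≐ tup(empty, empty, r(5, tup(k, 5, 4))).
Delete trivial equation 4 ≐ 4.
Delete trivial equation 5 ≐ 5.
Decompose tup/3: empty ≐ empty,  empty ≐ empty,  z ≐ r(5, tup(k, 5, 4)).
Delete trivial equation empty ≐ empty.
Delete trivial equation empty ≐ empty.
Bind z := r(5, tup(k, 5, 4)).
MGU = { x2 ↦ tup(k, 5, 4), z ↦ r(5, tup(k, 5, 4)) }, so x2 ↦ tup(k, 5, 4).

tup(k, 5, 4)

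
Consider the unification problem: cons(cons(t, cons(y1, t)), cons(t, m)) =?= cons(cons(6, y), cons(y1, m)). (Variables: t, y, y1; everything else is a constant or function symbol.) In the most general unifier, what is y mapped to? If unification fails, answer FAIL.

Decompose cons/2: cons(t, cons(y1, t)) =?= cons(6, y),  cons(t, m) =?= cons(y1, m).
Decompose cons/2: t =?= 6,  cons(y1, t) =?= y.
Bind t := 6; substituting into the remaining equations gives: cons(y1, 6) =?= y,  cons(6, m) =?= cons(y1, m).
Bind y := cons(y1, 6); no other remaining equation mentions y.
Decompose cons/2: 6 =?= y1,  m =?= m.
Bind y1 := 6; no other remaining equation mentions y1. Substituting into the earlier binding gives y := cons(6, 6).
Delete trivial equation m =?= m.
MGU = { t := 6, y := cons(6, 6), y1 := 6 }, so y := cons(6, 6).

cons(6, 6)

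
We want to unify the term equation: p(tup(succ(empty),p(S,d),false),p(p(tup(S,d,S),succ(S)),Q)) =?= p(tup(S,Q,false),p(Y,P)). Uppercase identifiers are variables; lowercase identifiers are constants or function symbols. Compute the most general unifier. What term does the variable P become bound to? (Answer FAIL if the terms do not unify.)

p(succ(empty),d)

Decompose p/2: tup(succ(empty),p(S,d),false) =?= tup(S,Q,false),  p(p(tup(S,d,S),succ(S)),Q) =?= p(Y,P).
Decompose tup/3: succ(empty) =?= S,  p(S,d) =?= Q,  false =?= false.
Bind S := succ(empty); substituting into the 2 remaining equations that mention S gives: p(succ(empty),d) =?= Q,  p(p(tup(succ(empty),d,succ(empty)),succ(succ(empty))),Q) =?= p(Y,P).
Bind Q := p(succ(empty),d); substituting into the one remaining equation that mentions Q gives: p(p(tup(succ(empty),d,succ(empty)),succ(succ(empty))),p(succ(empty),d)) =?= p(Y,P).
Delete trivial equation false =?= false.
Decompose p/2: p(tup(succ(empty),d,succ(empty)),succ(succ(empty))) =?= Y,  p(succ(empty),d) =?= P.
Bind Y := p(tup(succ(empty),d,succ(empty)),succ(succ(empty))); no other remaining equation mentions Y.
Bind P := p(succ(empty),d).
MGU = { S ↦ succ(empty), Q ↦ p(succ(empty),d), Y ↦ p(tup(succ(empty),d,succ(empty)),succ(succ(empty))), P ↦ p(succ(empty),d) }, so P ↦ p(succ(empty),d).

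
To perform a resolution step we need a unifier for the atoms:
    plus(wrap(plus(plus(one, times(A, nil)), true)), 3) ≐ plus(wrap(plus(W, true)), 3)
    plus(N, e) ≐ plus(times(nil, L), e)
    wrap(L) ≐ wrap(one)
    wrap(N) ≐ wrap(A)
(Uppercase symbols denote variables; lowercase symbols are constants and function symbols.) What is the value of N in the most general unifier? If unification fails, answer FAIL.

Decompose plus/2: wrap(plus(plus(one, times(A, nil)), true)) ≐ wrap(plus(W, true)),  3 ≐ 3.
Decompose wrap/1: plus(plus(one, times(A, nil)), true) ≐ plus(W, true).
Decompose plus/2: plus(one, times(A, nil)) ≐ W,  true ≐ true.
Bind W := plus(one, times(A, nil)); no other remaining equation mentions W.
Delete trivial equation true ≐ true.
Delete trivial equation 3 ≐ 3.
Decompose plus/2: N ≐ times(nil, L),  e ≐ e.
Bind N := times(nil, L); substituting into the one remaining equation that mentions N gives: wrap(times(nil, L)) ≐ wrap(A).
Delete trivial equation e ≐ e.
Decompose wrap/1: L ≐ one.
Bind L := one; substituting into the remaining equation gives: wrap(times(nil, one)) ≐ wrap(A). Substituting into the earlier binding gives N := times(nil, one).
Decompose wrap/1: times(nil, one) ≐ A.
Bind A := times(nil, one). Substituting into the earlier binding gives W := plus(one, times(times(nil, one), nil)).
MGU = { W -> plus(one, times(times(nil, one), nil)), N -> times(nil, one), L -> one, A -> times(nil, one) }, so N -> times(nil, one).

times(nil, one)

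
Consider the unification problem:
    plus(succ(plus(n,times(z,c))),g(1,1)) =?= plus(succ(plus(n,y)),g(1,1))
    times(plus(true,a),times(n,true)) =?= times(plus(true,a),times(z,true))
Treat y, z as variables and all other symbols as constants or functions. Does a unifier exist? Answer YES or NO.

Decompose plus/2: succ(plus(n,times(z,c))) =?= succ(plus(n,y)),  g(1,1) =?= g(1,1).
Decompose succ/1: plus(n,times(z,c)) =?= plus(n,y).
Decompose plus/2: n =?= n,  times(z,c) =?= y.
Delete trivial equation n =?= n.
Bind y := times(z,c); no other remaining equation mentions y.
Delete trivial equation g(1,1) =?= g(1,1).
Decompose times/2: plus(true,a) =?= plus(true,a),  times(n,true) =?= times(z,true).
Delete trivial equation plus(true,a) =?= plus(true,a).
Decompose times/2: n =?= z,  true =?= true.
Bind z := n; no other remaining equation mentions z. Substituting into the earlier binding gives y := times(n,c).
Delete trivial equation true =?= true.
No equations remain and no clash or occurs-check failure arose, so a unifier exists.

YES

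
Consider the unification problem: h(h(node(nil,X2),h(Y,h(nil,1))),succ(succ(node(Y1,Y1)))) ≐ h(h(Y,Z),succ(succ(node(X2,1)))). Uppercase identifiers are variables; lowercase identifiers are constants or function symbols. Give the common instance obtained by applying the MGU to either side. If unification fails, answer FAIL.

h(h(node(nil,1),h(node(nil,1),h(nil,1))),succ(succ(node(1,1))))

Decompose h/2: h(node(nil,X2),h(Y,h(nil,1))) ≐ h(Y,Z),  succ(succ(node(Y1,Y1))) ≐ succ(succ(node(X2,1))).
Decompose h/2: node(nil,X2) ≐ Y,  h(Y,h(nil,1)) ≐ Z.
Bind Y := node(nil,X2); substituting into the one remaining equation that mentions Y gives: h(node(nil,X2),h(nil,1)) ≐ Z.
Bind Z := h(node(nil,X2),h(nil,1)); no other remaining equation mentions Z.
Decompose succ/1: succ(node(Y1,Y1)) ≐ succ(node(X2,1)).
Decompose succ/1: node(Y1,Y1) ≐ node(X2,1).
Decompose node/2: Y1 ≐ X2,  Y1 ≐ 1.
Bind Y1 := X2; substituting into the remaining equation gives: X2 ≐ 1.
Bind X2 := 1. Substituting into the earlier bindings gives Y := node(nil,1), Z := h(node(nil,1),h(nil,1)), Y1 := 1.
Applying the MGU to either side gives h(h(node(nil,1),h(node(nil,1),h(nil,1))),succ(succ(node(1,1)))).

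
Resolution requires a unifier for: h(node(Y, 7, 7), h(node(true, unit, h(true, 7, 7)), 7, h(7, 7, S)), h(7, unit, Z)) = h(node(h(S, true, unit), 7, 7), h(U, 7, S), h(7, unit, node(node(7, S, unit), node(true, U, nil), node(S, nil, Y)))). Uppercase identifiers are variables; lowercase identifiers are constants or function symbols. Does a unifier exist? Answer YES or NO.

Decompose h/3: node(Y, 7, 7) = node(h(S, true, unit), 7, 7),  h(node(true, unit, h(true, 7, 7)), 7, h(7, 7, S)) = h(U, 7, S),  h(7, unit, Z) = h(7, unit, node(node(7, S, unit), node(true, U, nil), node(S, nil, Y))).
Decompose node/3: Y = h(S, true, unit),  7 = 7,  7 = 7.
Bind Y := h(S, true, unit); substituting into the one remaining equation that mentions Y gives: h(7, unit, Z) = h(7, unit, node(node(7, S, unit), node(true, U, nil), node(S, nil, h(S, true, unit)))).
Delete trivial equation 7 = 7.
Delete trivial equation 7 = 7.
Decompose h/3: node(true, unit, h(true, 7, 7)) = U,  7 = 7,  h(7, 7, S) = S.
Bind U := node(true, unit, h(true, 7, 7)); substituting into the one remaining equation that mentions U gives: h(7, unit, Z) = h(7, unit, node(node(7, S, unit), node(true, node(true, unit, h(true, 7, 7)), nil), node(S, nil, h(S, true, unit)))).
Delete trivial equation 7 = 7.
Occurs check fails: S occurs in h(7, 7, S); the equation S = h(7, 7, S) has no finite solution.

NO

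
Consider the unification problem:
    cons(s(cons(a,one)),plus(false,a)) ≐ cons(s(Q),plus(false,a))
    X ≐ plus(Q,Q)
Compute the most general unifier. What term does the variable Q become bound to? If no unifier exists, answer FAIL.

cons(a,one)

Decompose cons/2: s(cons(a,one)) ≐ s(Q),  plus(false,a) ≐ plus(false,a).
Decompose s/1: cons(a,one) ≐ Q.
Bind Q := cons(a,one); substituting into the one remaining equation that mentions Q gives: X ≐ plus(cons(a,one),cons(a,one)).
Delete trivial equation plus(false,a) ≐ plus(false,a).
Bind X := plus(cons(a,one),cons(a,one)).
MGU = { Q := cons(a,one), X := plus(cons(a,one),cons(a,one)) }, so Q := cons(a,one).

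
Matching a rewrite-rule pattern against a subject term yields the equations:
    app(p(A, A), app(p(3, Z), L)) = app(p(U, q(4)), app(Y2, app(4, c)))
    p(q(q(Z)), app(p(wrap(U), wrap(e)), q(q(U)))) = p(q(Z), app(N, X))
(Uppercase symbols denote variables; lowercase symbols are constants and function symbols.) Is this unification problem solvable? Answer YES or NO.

Decompose app/2: p(A, A) = p(U, q(4)),  app(p(3, Z), L) = app(Y2, app(4, c)).
Decompose p/2: A = U,  A = q(4).
Bind A := U; substituting into the one remaining equation that mentions A gives: U = q(4).
Bind U := q(4); substituting into the one remaining equation that mentions U gives: p(q(q(Z)), app(p(wrap(q(4)), wrap(e)), q(q(q(4))))) = p(q(Z), app(N, X)). Substituting into the earlier binding gives A := q(4).
Decompose app/2: p(3, Z) = Y2,  L = app(4, c).
Bind Y2 := p(3, Z); no other remaining equation mentions Y2.
Bind L := app(4, c); no other remaining equation mentions L.
Decompose p/2: q(q(Z)) = q(Z),  app(p(wrap(q(4)), wrap(e)), q(q(q(4)))) = app(N, X).
Decompose q/1: q(Z) = Z.
Occurs check fails: Z occurs in q(Z); the equation Z = q(Z) has no finite solution.

NO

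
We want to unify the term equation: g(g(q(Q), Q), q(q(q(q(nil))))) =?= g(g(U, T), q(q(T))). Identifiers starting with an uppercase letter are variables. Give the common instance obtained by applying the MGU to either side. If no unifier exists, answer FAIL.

g(g(q(q(q(nil))), q(q(nil))), q(q(q(q(nil)))))

Decompose g/2: g(q(Q), Q) =?= g(U, T),  q(q(q(q(nil)))) =?= q(q(T)).
Decompose g/2: q(Q) =?= U,  Q =?= T.
Bind U := q(Q); no other remaining equation mentions U.
Bind Q := T; no other remaining equation mentions Q. Substituting into the earlier binding gives U := q(T).
Decompose q/1: q(q(q(nil))) =?= q(T).
Decompose q/1: q(q(nil)) =?= T.
Bind T := q(q(nil)). Substituting into the earlier bindings gives U := q(q(q(nil))), Q := q(q(nil)).
Applying the MGU to either side gives g(g(q(q(q(nil))), q(q(nil))), q(q(q(q(nil))))).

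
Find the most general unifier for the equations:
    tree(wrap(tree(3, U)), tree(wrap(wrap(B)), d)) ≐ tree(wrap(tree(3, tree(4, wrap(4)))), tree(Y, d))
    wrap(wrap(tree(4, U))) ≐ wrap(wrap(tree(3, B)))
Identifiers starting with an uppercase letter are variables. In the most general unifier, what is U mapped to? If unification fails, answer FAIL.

FAIL

Decompose tree/2: wrap(tree(3, U)) ≐ wrap(tree(3, tree(4, wrap(4)))),  tree(wrap(wrap(B)), d) ≐ tree(Y, d).
Decompose wrap/1: tree(3, U) ≐ tree(3, tree(4, wrap(4))).
Decompose tree/2: 3 ≐ 3,  U ≐ tree(4, wrap(4)).
Delete trivial equation 3 ≐ 3.
Bind U := tree(4, wrap(4)); substituting into the one remaining equation that mentions U gives: wrap(wrap(tree(4, tree(4, wrap(4))))) ≐ wrap(wrap(tree(3, B))).
Decompose tree/2: wrap(wrap(B)) ≐ Y,  d ≐ d.
Bind Y := wrap(wrap(B)); no other remaining equation mentions Y.
Delete trivial equation d ≐ d.
Decompose wrap/1: wrap(tree(4, tree(4, wrap(4)))) ≐ wrap(tree(3, B)).
Decompose wrap/1: tree(4, tree(4, wrap(4))) ≐ tree(3, B).
Decompose tree/2: 4 ≐ 3,  tree(4, wrap(4)) ≐ B.
Clash: constants 4 and 3 differ; no unifier exists.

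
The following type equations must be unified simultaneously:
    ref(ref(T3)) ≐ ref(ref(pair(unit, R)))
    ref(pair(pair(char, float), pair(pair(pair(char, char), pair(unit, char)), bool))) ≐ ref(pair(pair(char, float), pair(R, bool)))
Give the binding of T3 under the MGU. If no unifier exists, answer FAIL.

Decompose ref/1: ref(T3) ≐ ref(pair(unit, R)).
Decompose ref/1: T3 ≐ pair(unit, R).
Bind T3 := pair(unit, R); no other remaining equation mentions T3.
Decompose ref/1: pair(pair(char, float), pair(pair(pair(char, char), pair(unit, char)), bool)) ≐ pair(pair(char, float), pair(R, bool)).
Decompose pair/2: pair(char, float) ≐ pair(char, float),  pair(pair(pair(char, char), pair(unit, char)), bool) ≐ pair(R, bool).
Delete trivial equation pair(char, float) ≐ pair(char, float).
Decompose pair/2: pair(pair(char, char), pair(unit, char)) ≐ R,  bool ≐ bool.
Bind R := pair(pair(char, char), pair(unit, char)); no other remaining equation mentions R. Substituting into the earlier binding gives T3 := pair(unit, pair(pair(char, char), pair(unit, char))).
Delete trivial equation bool ≐ bool.
MGU = { T3 ↦ pair(unit, pair(pair(char, char), pair(unit, char))), R ↦ pair(pair(char, char), pair(unit, char)) }, so T3 ↦ pair(unit, pair(pair(char, char), pair(unit, char))).

pair(unit, pair(pair(char, char), pair(unit, char)))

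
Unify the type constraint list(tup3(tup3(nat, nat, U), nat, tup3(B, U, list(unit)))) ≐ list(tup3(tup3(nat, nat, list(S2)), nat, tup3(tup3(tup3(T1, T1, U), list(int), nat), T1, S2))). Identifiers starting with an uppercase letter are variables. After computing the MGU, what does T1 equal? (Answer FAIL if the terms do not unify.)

list(list(unit))

Decompose list/1: tup3(tup3(nat, nat, U), nat, tup3(B, U, list(unit))) ≐ tup3(tup3(nat, nat, list(S2)), nat, tup3(tup3(tup3(T1, T1, U), list(int), nat), T1, S2)).
Decompose tup3/3: tup3(nat, nat, U) ≐ tup3(nat, nat, list(S2)),  nat ≐ nat,  tup3(B, U, list(unit)) ≐ tup3(tup3(tup3(T1, T1, U), list(int), nat), T1, S2).
Decompose tup3/3: nat ≐ nat,  nat ≐ nat,  U ≐ list(S2).
Delete trivial equation nat ≐ nat.
Delete trivial equation nat ≐ nat.
Bind U := list(S2); substituting into the one remaining equation that mentions U gives: tup3(B, list(S2), list(unit)) ≐ tup3(tup3(tup3(T1, T1, list(S2)), list(int), nat), T1, S2).
Delete trivial equation nat ≐ nat.
Decompose tup3/3: B ≐ tup3(tup3(T1, T1, list(S2)), list(int), nat),  list(S2) ≐ T1,  list(unit) ≐ S2.
Bind B := tup3(tup3(T1, T1, list(S2)), list(int), nat); no other remaining equation mentions B.
Bind T1 := list(S2); no other remaining equation mentions T1. Substituting into the earlier binding gives B := tup3(tup3(list(S2), list(S2), list(S2)), list(int), nat).
Bind S2 := list(unit). Substituting into the earlier bindings gives U := list(list(unit)), B := tup3(tup3(list(list(unit)), list(list(unit)), list(list(unit))), list(int), nat), T1 := list(list(unit)).
MGU = { U -> list(list(unit)), B -> tup3(tup3(list(list(unit)), list(list(unit)), list(list(unit))), list(int), nat), T1 -> list(list(unit)), S2 -> list(unit) }, so T1 -> list(list(unit)).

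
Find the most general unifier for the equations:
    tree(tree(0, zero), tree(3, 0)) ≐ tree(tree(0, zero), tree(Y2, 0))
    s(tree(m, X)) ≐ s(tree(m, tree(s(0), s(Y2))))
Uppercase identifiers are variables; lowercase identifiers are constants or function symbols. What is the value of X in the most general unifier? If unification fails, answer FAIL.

Decompose tree/2: tree(0, zero) ≐ tree(0, zero),  tree(3, 0) ≐ tree(Y2, 0).
Delete trivial equation tree(0, zero) ≐ tree(0, zero).
Decompose tree/2: 3 ≐ Y2,  0 ≐ 0.
Bind Y2 := 3; substituting into the one remaining equation that mentions Y2 gives: s(tree(m, X)) ≐ s(tree(m, tree(s(0), s(3)))).
Delete trivial equation 0 ≐ 0.
Decompose s/1: tree(m, X) ≐ tree(m, tree(s(0), s(3))).
Decompose tree/2: m ≐ m,  X ≐ tree(s(0), s(3)).
Delete trivial equation m ≐ m.
Bind X := tree(s(0), s(3)).
MGU = { Y2 := 3, X := tree(s(0), s(3)) }, so X := tree(s(0), s(3)).

tree(s(0), s(3))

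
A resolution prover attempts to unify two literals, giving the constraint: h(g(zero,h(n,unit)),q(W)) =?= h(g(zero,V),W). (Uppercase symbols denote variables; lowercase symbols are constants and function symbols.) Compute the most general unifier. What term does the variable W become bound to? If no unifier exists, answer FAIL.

FAIL

Decompose h/2: g(zero,h(n,unit)) =?= g(zero,V),  q(W) =?= W.
Decompose g/2: zero =?= zero,  h(n,unit) =?= V.
Delete trivial equation zero =?= zero.
Bind V := h(n,unit); no other remaining equation mentions V.
Occurs check fails: W occurs in q(W); the equation W =?= q(W) has no finite solution.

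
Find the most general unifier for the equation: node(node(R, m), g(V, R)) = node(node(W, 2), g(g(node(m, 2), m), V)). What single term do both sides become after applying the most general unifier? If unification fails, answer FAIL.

FAIL

Decompose node/2: node(R, m) = node(W, 2),  g(V, R) = g(g(node(m, 2), m), V).
Decompose node/2: R = W,  m = 2.
Bind R := W; substituting into the one remaining equation that mentions R gives: g(V, W) = g(g(node(m, 2), m), V).
Clash: constants m and 2 differ; no unifier exists.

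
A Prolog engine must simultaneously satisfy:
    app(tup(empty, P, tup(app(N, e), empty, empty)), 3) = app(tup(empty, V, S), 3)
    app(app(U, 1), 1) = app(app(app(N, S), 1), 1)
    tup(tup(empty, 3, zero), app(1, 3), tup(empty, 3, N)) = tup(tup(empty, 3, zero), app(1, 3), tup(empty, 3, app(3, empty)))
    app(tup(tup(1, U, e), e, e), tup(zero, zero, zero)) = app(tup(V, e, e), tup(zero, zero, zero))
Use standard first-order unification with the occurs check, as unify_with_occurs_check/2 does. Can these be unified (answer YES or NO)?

YES

Decompose app/2: tup(empty, P, tup(app(N, e), empty, empty)) = tup(empty, V, S),  3 = 3.
Decompose tup/3: empty = empty,  P = V,  tup(app(N, e), empty, empty) = S.
Delete trivial equation empty = empty.
Bind P := V; no other remaining equation mentions P.
Bind S := tup(app(N, e), empty, empty); substituting into the one remaining equation that mentions S gives: app(app(U, 1), 1) = app(app(app(N, tup(app(N, e), empty, empty)), 1), 1).
Delete trivial equation 3 = 3.
Decompose app/2: app(U, 1) = app(app(N, tup(app(N, e), empty, empty)), 1),  1 = 1.
Decompose app/2: U = app(N, tup(app(N, e), empty, empty)),  1 = 1.
Bind U := app(N, tup(app(N, e), empty, empty)); substituting into the one remaining equation that mentions U gives: app(tup(tup(1, app(N, tup(app(N, e), empty, empty)), e), e, e), tup(zero, zero, zero)) = app(tup(V, e, e), tup(zero, zero, zero)).
Delete trivial equation 1 = 1.
Delete trivial equation 1 = 1.
Decompose tup/3: tup(empty, 3, zero) = tup(empty, 3, zero),  app(1, 3) = app(1, 3),  tup(empty, 3, N) = tup(empty, 3, app(3, empty)).
Delete trivial equation tup(empty, 3, zero) = tup(empty, 3, zero).
Delete trivial equation app(1, 3) = app(1, 3).
Decompose tup/3: empty = empty,  3 = 3,  N = app(3, empty).
Delete trivial equation empty = empty.
Delete trivial equation 3 = 3.
Bind N := app(3, empty); substituting into the remaining equation gives: app(tup(tup(1, app(app(3, empty), tup(app(app(3, empty), e), empty, empty)), e), e, e), tup(zero, zero, zero)) = app(tup(V, e, e), tup(zero, zero, zero)). Substituting into the earlier bindings gives S := tup(app(app(3, empty), e), empty, empty), U := app(app(3, empty), tup(app(app(3, empty), e), empty, empty)).
Decompose app/2: tup(tup(1, app(app(3, empty), tup(app(app(3, empty), e), empty, empty)), e), e, e) = tup(V, e, e),  tup(zero, zero, zero) = tup(zero, zero, zero).
Decompose tup/3: tup(1, app(app(3, empty), tup(app(app(3, empty), e), empty, empty)), e) = V,  e = e,  e = e.
Bind V := tup(1, app(app(3, empty), tup(app(app(3, empty), e), empty, empty)), e); no other remaining equation mentions V. Substituting into the earlier binding gives P := tup(1, app(app(3, empty), tup(app(app(3, empty), e), empty, empty)), e).
Delete trivial equation e = e.
Delete trivial equation e = e.
Delete trivial equation tup(zero, zero, zero) = tup(zero, zero, zero).
No equations remain and no clash or occurs-check failure arose, so a unifier exists.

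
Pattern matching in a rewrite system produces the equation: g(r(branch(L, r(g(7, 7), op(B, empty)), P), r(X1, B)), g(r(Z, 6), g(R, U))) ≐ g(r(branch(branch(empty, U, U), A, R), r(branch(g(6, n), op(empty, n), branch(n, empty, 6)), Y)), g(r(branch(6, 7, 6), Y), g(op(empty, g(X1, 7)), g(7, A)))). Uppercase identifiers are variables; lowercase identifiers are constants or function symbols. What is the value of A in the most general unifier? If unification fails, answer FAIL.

Decompose g/2: r(branch(L, r(g(7, 7), op(B, empty)), P), r(X1, B)) ≐ r(branch(branch(empty, U, U), A, R), r(branch(g(6, n), op(empty, n), branch(n, empty, 6)), Y)),  g(r(Z, 6), g(R, U)) ≐ g(r(branch(6, 7, 6), Y), g(op(empty, g(X1, 7)), g(7, A))).
Decompose r/2: branch(L, r(g(7, 7), op(B, empty)), P) ≐ branch(branch(empty, U, U), A, R),  r(X1, B) ≐ r(branch(g(6, n), op(empty, n), branch(n, empty, 6)), Y).
Decompose branch/3: L ≐ branch(empty, U, U),  r(g(7, 7), op(B, empty)) ≐ A,  P ≐ R.
Bind L := branch(empty, U, U); no other remaining equation mentions L.
Bind A := r(g(7, 7), op(B, empty)); substituting into the one remaining equation that mentions A gives: g(r(Z, 6), g(R, U)) ≐ g(r(branch(6, 7, 6), Y), g(op(empty, g(X1, 7)), g(7, r(g(7, 7), op(B, empty))))).
Bind P := R; no other remaining equation mentions P.
Decompose r/2: X1 ≐ branch(g(6, n), op(empty, n), branch(n, empty, 6)),  B ≐ Y.
Bind X1 := branch(g(6, n), op(empty, n), branch(n, empty, 6)); substituting into the one remaining equation that mentions X1 gives: g(r(Z, 6), g(R, U)) ≐ g(r(branch(6, 7, 6), Y), g(op(empty, g(branch(g(6, n), op(empty, n), branch(n, empty, 6)), 7)), g(7, r(g(7, 7), op(B, empty))))).
Bind B := Y; substituting into the remaining equation gives: g(r(Z, 6), g(R, U)) ≐ g(r(branch(6, 7, 6), Y), g(op(empty, g(branch(g(6, n), op(empty, n), branch(n, empty, 6)), 7)), g(7, r(g(7, 7), op(Y, empty))))). Substituting into the earlier binding gives A := r(g(7, 7), op(Y, empty)).
Decompose g/2: r(Z, 6) ≐ r(branch(6, 7, 6), Y),  g(R, U) ≐ g(op(empty, g(branch(g(6, n), op(empty, n), branch(n, empty, 6)), 7)), g(7, r(g(7, 7), op(Y, empty)))).
Decompose r/2: Z ≐ branch(6, 7, 6),  6 ≐ Y.
Bind Z := branch(6, 7, 6); no other remaining equation mentions Z.
Bind Y := 6; substituting into the remaining equation gives: g(R, U) ≐ g(op(empty, g(branch(g(6, n), op(empty, n), branch(n, empty, 6)), 7)), g(7, r(g(7, 7), op(6, empty)))). Substituting into the earlier bindings gives A := r(g(7, 7), op(6, empty)), B := 6.
Decompose g/2: R ≐ op(empty, g(branch(g(6, n), op(empty, n), branch(n, empty, 6)), 7)),  U ≐ g(7, r(g(7, 7), op(6, empty))).
Bind R := op(empty, g(branch(g(6, n), op(empty, n), branch(n, empty, 6)), 7)); no other remaining equation mentions R. Substituting into the earlier binding gives P := op(empty, g(branch(g(6, n), op(empty, n), branch(n, empty, 6)), 7)).
Bind U := g(7, r(g(7, 7), op(6, empty))). Substituting into the earlier binding gives L := branch(empty, g(7, r(g(7, 7), op(6, empty))), g(7, r(g(7, 7), op(6, empty)))).
MGU = { L ↦ branch(empty, g(7, r(g(7, 7), op(6, empty))), g(7, r(g(7, 7), op(6, empty)))), A ↦ r(g(7, 7), op(6, empty)), P ↦ op(empty, g(branch(g(6, n), op(empty, n), branch(n, empty, 6)), 7)), X1 ↦ branch(g(6, n), op(empty, n), branch(n, empty, 6)), B ↦ 6, Z ↦ branch(6, 7, 6), Y ↦ 6, R ↦ op(empty, g(branch(g(6, n), op(empty, n), branch(n, empty, 6)), 7)), U ↦ g(7, r(g(7, 7), op(6, empty))) }, so A ↦ r(g(7, 7), op(6, empty)).

r(g(7, 7), op(6, empty))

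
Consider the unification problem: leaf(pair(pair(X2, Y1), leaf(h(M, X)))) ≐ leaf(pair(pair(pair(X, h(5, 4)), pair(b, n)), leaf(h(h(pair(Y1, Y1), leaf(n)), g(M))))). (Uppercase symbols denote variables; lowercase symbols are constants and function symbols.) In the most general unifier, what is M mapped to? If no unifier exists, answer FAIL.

h(pair(pair(b, n), pair(b, n)), leaf(n))

Decompose leaf/1: pair(pair(X2, Y1), leaf(h(M, X))) ≐ pair(pair(pair(X, h(5, 4)), pair(b, n)), leaf(h(h(pair(Y1, Y1), leaf(n)), g(M)))).
Decompose pair/2: pair(X2, Y1) ≐ pair(pair(X, h(5, 4)), pair(b, n)),  leaf(h(M, X)) ≐ leaf(h(h(pair(Y1, Y1), leaf(n)), g(M))).
Decompose pair/2: X2 ≐ pair(X, h(5, 4)),  Y1 ≐ pair(b, n).
Bind X2 := pair(X, h(5, 4)); no other remaining equation mentions X2.
Bind Y1 := pair(b, n); substituting into the remaining equation gives: leaf(h(M, X)) ≐ leaf(h(h(pair(pair(b, n), pair(b, n)), leaf(n)), g(M))).
Decompose leaf/1: h(M, X) ≐ h(h(pair(pair(b, n), pair(b, n)), leaf(n)), g(M)).
Decompose h/2: M ≐ h(pair(pair(b, n), pair(b, n)), leaf(n)),  X ≐ g(M).
Bind M := h(pair(pair(b, n), pair(b, n)), leaf(n)); substituting into the remaining equation gives: X ≐ g(h(pair(pair(b, n), pair(b, n)), leaf(n))).
Bind X := g(h(pair(pair(b, n), pair(b, n)), leaf(n))). Substituting into the earlier binding gives X2 := pair(g(h(pair(pair(b, n), pair(b, n)), leaf(n))), h(5, 4)).
MGU = { X2 -> pair(g(h(pair(pair(b, n), pair(b, n)), leaf(n))), h(5, 4)), Y1 -> pair(b, n), M -> h(pair(pair(b, n), pair(b, n)), leaf(n)), X -> g(h(pair(pair(b, n), pair(b, n)), leaf(n))) }, so M -> h(pair(pair(b, n), pair(b, n)), leaf(n)).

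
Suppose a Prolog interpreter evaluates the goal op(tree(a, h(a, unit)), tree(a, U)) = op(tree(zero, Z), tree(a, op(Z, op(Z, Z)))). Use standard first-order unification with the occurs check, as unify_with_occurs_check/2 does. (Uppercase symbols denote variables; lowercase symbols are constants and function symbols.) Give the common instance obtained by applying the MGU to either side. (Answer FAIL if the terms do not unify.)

FAIL

Decompose op/2: tree(a, h(a, unit)) = tree(zero, Z),  tree(a, U) = tree(a, op(Z, op(Z, Z))).
Decompose tree/2: a = zero,  h(a, unit) = Z.
Clash: constants a and zero differ; no unifier exists.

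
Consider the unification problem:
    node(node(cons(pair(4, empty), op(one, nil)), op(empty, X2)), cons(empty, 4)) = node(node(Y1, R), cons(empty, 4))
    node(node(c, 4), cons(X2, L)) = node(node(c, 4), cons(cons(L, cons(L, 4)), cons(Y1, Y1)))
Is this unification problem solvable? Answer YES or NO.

Decompose node/2: node(cons(pair(4, empty), op(one, nil)), op(empty, X2)) = node(Y1, R),  cons(empty, 4) = cons(empty, 4).
Decompose node/2: cons(pair(4, empty), op(one, nil)) = Y1,  op(empty, X2) = R.
Bind Y1 := cons(pair(4, empty), op(one, nil)); substituting into the one remaining equation that mentions Y1 gives: node(node(c, 4), cons(X2, L)) = node(node(c, 4), cons(cons(L, cons(L, 4)), cons(cons(pair(4, empty), op(one, nil)), cons(pair(4, empty), op(one, nil))))).
Bind R := op(empty, X2); no other remaining equation mentions R.
Delete trivial equation cons(empty, 4) = cons(empty, 4).
Decompose node/2: node(c, 4) = node(c, 4),  cons(X2, L) = cons(cons(L, cons(L, 4)), cons(cons(pair(4, empty), op(one, nil)), cons(pair(4, empty), op(one, nil)))).
Delete trivial equation node(c, 4) = node(c, 4).
Decompose cons/2: X2 = cons(L, cons(L, 4)),  L = cons(cons(pair(4, empty), op(one, nil)), cons(pair(4, empty), op(one, nil))).
Bind X2 := cons(L, cons(L, 4)); no other remaining equation mentions X2. Substituting into the earlier binding gives R := op(empty, cons(L, cons(L, 4))).
Bind L := cons(cons(pair(4, empty), op(one, nil)), cons(pair(4, empty), op(one, nil))). Substituting into the earlier bindings gives R := op(empty, cons(cons(cons(pair(4, empty), op(one, nil)), cons(pair(4, empty), op(one, nil))), cons(cons(cons(pair(4, empty), op(one, nil)), cons(pair(4, empty), op(one, nil))), 4))), X2 := cons(cons(cons(pair(4, empty), op(one, nil)), cons(pair(4, empty), op(one, nil))), cons(cons(cons(pair(4, empty), op(one, nil)), cons(pair(4, empty), op(one, nil))), 4)).
No equations remain and no clash or occurs-check failure arose, so a unifier exists.

YES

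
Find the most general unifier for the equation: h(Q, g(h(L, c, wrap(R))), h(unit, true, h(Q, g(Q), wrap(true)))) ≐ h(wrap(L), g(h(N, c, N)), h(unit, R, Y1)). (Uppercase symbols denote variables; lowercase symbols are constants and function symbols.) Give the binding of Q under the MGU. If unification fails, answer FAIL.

wrap(wrap(true))

Decompose h/3: Q ≐ wrap(L),  g(h(L, c, wrap(R))) ≐ g(h(N, c, N)),  h(unit, true, h(Q, g(Q), wrap(true))) ≐ h(unit, R, Y1).
Bind Q := wrap(L); substituting into the one remaining equation that mentions Q gives: h(unit, true, h(wrap(L), g(wrap(L)), wrap(true))) ≐ h(unit, R, Y1).
Decompose g/1: h(L, c, wrap(R)) ≐ h(N, c, N).
Decompose h/3: L ≐ N,  c ≐ c,  wrap(R) ≐ N.
Bind L := N; substituting into the one remaining equation that mentions L gives: h(unit, true, h(wrap(N), g(wrap(N)), wrap(true))) ≐ h(unit, R, Y1). Substituting into the earlier binding gives Q := wrap(N).
Delete trivial equation c ≐ c.
Bind N := wrap(R); substituting into the remaining equation gives: h(unit, true, h(wrap(wrap(R)), g(wrap(wrap(R))), wrap(true))) ≐ h(unit, R, Y1). Substituting into the earlier bindings gives Q := wrap(wrap(R)), L := wrap(R).
Decompose h/3: unit ≐ unit,  true ≐ R,  h(wrap(wrap(R)), g(wrap(wrap(R))), wrap(true)) ≐ Y1.
Delete trivial equation unit ≐ unit.
Bind R := true; substituting into the remaining equation gives: h(wrap(wrap(true)), g(wrap(wrap(true))), wrap(true)) ≐ Y1. Substituting into the earlier bindings gives Q := wrap(wrap(true)), L := wrap(true), N := wrap(true).
Bind Y1 := h(wrap(wrap(true)), g(wrap(wrap(true))), wrap(true)).
MGU = { Q -> wrap(wrap(true)), L -> wrap(true), N -> wrap(true), R -> true, Y1 -> h(wrap(wrap(true)), g(wrap(wrap(true))), wrap(true)) }, so Q -> wrap(wrap(true)).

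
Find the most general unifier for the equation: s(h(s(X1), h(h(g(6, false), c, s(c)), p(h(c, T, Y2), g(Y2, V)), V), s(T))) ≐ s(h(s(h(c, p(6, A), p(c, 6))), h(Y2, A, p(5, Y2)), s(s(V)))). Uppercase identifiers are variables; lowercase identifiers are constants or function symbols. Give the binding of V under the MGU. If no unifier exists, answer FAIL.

Decompose s/1: h(s(X1), h(h(g(6, false), c, s(c)), p(h(c, T, Y2), g(Y2, V)), V), s(T)) ≐ h(s(h(c, p(6, A), p(c, 6))), h(Y2, A, p(5, Y2)), s(s(V))).
Decompose h/3: s(X1) ≐ s(h(c, p(6, A), p(c, 6))),  h(h(g(6, false), c, s(c)), p(h(c, T, Y2), g(Y2, V)), V) ≐ h(Y2, A, p(5, Y2)),  s(T) ≐ s(s(V)).
Decompose s/1: X1 ≐ h(c, p(6, A), p(c, 6)).
Bind X1 := h(c, p(6, A), p(c, 6)); no other remaining equation mentions X1.
Decompose h/3: h(g(6, false), c, s(c)) ≐ Y2,  p(h(c, T, Y2), g(Y2, V)) ≐ A,  V ≐ p(5, Y2).
Bind Y2 := h(g(6, false), c, s(c)); substituting into the 2 remaining equations that mention Y2 gives: p(h(c, T, h(g(6, false), c, s(c))), g(h(g(6, false), c, s(c)), V)) ≐ A,  V ≐ p(5, h(g(6, false), c, s(c))).
Bind A := p(h(c, T, h(g(6, false), c, s(c))), g(h(g(6, false), c, s(c)), V)); no other remaining equation mentions A. Substituting into the earlier binding gives X1 := h(c, p(6, p(h(c, T, h(g(6, false), c, s(c))), g(h(g(6, false), c, s(c)), V))), p(c, 6)).
Bind V := p(5, h(g(6, false), c, s(c))); substituting into the remaining equation gives: s(T) ≐ s(s(p(5, h(g(6, false), c, s(c))))). Substituting into the earlier bindings gives X1 := h(c, p(6, p(h(c, T, h(g(6, false), c, s(c))), g(h(g(6, false), c, s(c)), p(5, h(g(6, false), c, s(c)))))), p(c, 6)), A := p(h(c, T, h(g(6, false), c, s(c))), g(h(g(6, false), c, s(c)), p(5, h(g(6, false), c, s(c))))).
Decompose s/1: T ≐ s(p(5, h(g(6, false), c, s(c)))).
Bind T := s(p(5, h(g(6, false), c, s(c)))). Substituting into the earlier bindings gives X1 := h(c, p(6, p(h(c, s(p(5, h(g(6, false), c, s(c)))), h(g(6, false), c, s(c))), g(h(g(6, false), c, s(c)), p(5, h(g(6, false), c, s(c)))))), p(c, 6)), A := p(h(c, s(p(5, h(g(6, false), c, s(c)))), h(g(6, false), c, s(c))), g(h(g(6, false), c, s(c)), p(5, h(g(6, false), c, s(c))))).
MGU = { X1 -> h(c, p(6, p(h(c, s(p(5, h(g(6, false), c, s(c)))), h(g(6, false), c, s(c))), g(h(g(6, false), c, s(c)), p(5, h(g(6, false), c, s(c)))))), p(c, 6)), Y2 -> h(g(6, false), c, s(c)), A -> p(h(c, s(p(5, h(g(6, false), c, s(c)))), h(g(6, false), c, s(c))), g(h(g(6, false), c, s(c)), p(5, h(g(6, false), c, s(c))))), V -> p(5, h(g(6, false), c, s(c))), T -> s(p(5, h(g(6, false), c, s(c)))) }, so V -> p(5, h(g(6, false), c, s(c))).

p(5, h(g(6, false), c, s(c)))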